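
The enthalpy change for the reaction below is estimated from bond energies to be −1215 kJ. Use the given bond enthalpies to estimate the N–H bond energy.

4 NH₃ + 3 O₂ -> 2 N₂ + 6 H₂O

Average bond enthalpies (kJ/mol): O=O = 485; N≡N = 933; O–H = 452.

D(N–H) ≈ 385 kJ/mol

Let D be the N–H bond energy.
Σ(broken) = 12×D + 3×485 = 1455 + 12D
Σ(formed) = 2×933 + 12×452 = 7290
ΔH = Σ(broken) − Σ(formed) = (1455 + 12D) − (7290) = −5835 + 12D
Setting this equal to −1215 kJ gives 12D = 4620, so D = 385 kJ/mol.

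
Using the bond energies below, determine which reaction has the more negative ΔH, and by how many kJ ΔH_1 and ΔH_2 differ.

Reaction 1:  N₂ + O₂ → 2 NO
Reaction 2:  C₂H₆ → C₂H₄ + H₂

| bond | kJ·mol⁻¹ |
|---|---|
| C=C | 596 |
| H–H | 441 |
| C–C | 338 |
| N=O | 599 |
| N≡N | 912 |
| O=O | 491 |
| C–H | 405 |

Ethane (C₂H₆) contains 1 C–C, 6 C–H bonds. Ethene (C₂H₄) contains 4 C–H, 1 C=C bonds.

Reaction 2, by 94 kJ

Reaction 1:
  Bonds broken (reactants):
    N≡N: 1 × 912 = 912
    O=O: 1 × 491 = 491
    Σ(broken) = 1403 kJ
  Bonds formed (products):
    N=O: 2 × 599 = 1198
    Σ(formed) = 1198 kJ
  ΔH_1 = 1403 − 1198 = +205 kJ
Reaction 2:
  Bonds broken (reactants):
    C–C: 1 × 338 = 338
    C–H: 6 × 405 = 2430
    Σ(broken) = 2768 kJ
  Bonds formed (products):
    C–H: 4 × 405 = 1620
    C=C: 1 × 596 = 596
    H–H: 1 × 441 = 441
    Σ(formed) = 2657 kJ
  ΔH_2 = 2768 − 2657 = +111 kJ
ΔH_1 − ΔH_2 = +94 kJ, so reaction 2 has the more negative ΔH; |ΔH_1 − ΔH_2| = 94 kJ.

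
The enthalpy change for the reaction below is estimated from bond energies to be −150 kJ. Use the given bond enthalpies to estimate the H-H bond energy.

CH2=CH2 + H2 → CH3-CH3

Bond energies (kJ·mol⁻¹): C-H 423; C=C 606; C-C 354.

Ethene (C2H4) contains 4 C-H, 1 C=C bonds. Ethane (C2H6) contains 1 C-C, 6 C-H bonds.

Let D be the H-H bond energy.
Σ(broken) = 4×423 + 1×606 + 1×D = 2298 + D
Σ(formed) = 1×354 + 6×423 = 2892
ΔH = Σ(broken) − Σ(formed) = (2298 + D) − (2892) = −594 + D
Setting this equal to −150 kJ gives D = 444 kJ/mol.

D(H-H) ≈ 444 kJ/mol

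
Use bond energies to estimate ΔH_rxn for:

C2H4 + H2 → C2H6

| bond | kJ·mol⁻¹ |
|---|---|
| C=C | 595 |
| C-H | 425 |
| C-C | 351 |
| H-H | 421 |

ΔH ≈ −185 kJ

Bonds broken (reactants):
  C-H: 4 × 425 = 1700
  C=C: 1 × 595 = 595
  H-H: 1 × 421 = 421
  Σ(broken) = 2716 kJ
Bonds formed (products):
  C-C: 1 × 351 = 351
  C-H: 6 × 425 = 2550
  Σ(formed) = 2901 kJ
ΔH = Σ(broken) − Σ(formed) = 2716 − 2901 = −185 kJ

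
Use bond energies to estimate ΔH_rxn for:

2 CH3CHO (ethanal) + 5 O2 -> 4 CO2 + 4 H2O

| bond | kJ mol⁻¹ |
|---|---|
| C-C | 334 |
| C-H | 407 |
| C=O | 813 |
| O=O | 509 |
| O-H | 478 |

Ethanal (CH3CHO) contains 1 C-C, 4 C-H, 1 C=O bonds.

Bonds broken (reactants):
  C-C: 2 × 334 = 668
  C-H: 8 × 407 = 3256
  C=O: 2 × 813 = 1626
  O=O: 5 × 509 = 2545
  Σ(broken) = 8095 kJ
Bonds formed (products):
  C=O: 8 × 813 = 6504
  O-H: 8 × 478 = 3824
  Σ(formed) = 10328 kJ
ΔH = Σ(broken) − Σ(formed) = 8095 − 10328 = −2233 kJ

ΔH ≈ −2233 kJ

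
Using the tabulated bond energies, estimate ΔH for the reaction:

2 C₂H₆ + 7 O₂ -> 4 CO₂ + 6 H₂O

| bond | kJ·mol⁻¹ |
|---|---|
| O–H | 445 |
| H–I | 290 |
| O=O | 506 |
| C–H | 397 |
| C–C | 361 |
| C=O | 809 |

ΔH ≈ −2784 kJ

Bonds broken (reactants):
  C–C: 2 × 361 = 722
  C–H: 12 × 397 = 4764
  O=O: 7 × 506 = 3542
  Σ(broken) = 9028 kJ
Bonds formed (products):
  C=O: 8 × 809 = 6472
  O–H: 12 × 445 = 5340
  Σ(formed) = 11812 kJ
ΔH = Σ(broken) − Σ(formed) = 9028 − 11812 = −2784 kJ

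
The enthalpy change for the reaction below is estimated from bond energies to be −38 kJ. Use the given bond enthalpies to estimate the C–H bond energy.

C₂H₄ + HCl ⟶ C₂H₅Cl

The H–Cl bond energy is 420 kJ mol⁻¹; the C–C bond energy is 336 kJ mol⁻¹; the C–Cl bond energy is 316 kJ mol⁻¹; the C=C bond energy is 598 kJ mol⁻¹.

Let D be the C–H bond energy.
Σ(broken) = 4×D + 1×598 + 1×420 = 1018 + 4D
Σ(formed) = 1×336 + 1×316 + 5×D = 652 + 5D
ΔH = Σ(broken) − Σ(formed) = (1018 + 4D) − (652 + 5D) = +366 − D
Setting this equal to −38 kJ gives D = 404 kJ/mol.

D(C–H) ≈ 404 kJ/mol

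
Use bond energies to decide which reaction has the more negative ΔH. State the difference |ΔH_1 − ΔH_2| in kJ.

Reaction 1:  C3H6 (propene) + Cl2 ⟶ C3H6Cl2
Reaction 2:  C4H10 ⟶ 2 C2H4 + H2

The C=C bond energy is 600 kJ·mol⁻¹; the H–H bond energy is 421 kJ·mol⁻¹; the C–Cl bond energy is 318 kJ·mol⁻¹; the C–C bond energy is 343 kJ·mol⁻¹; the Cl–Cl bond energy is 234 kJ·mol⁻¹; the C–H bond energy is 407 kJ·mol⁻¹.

Reaction 1, by 367 kJ

Reaction 1:
  Bonds broken (reactants):
    C–C: 1 × 343 = 343
    C–H: 6 × 407 = 2442
    C=C: 1 × 600 = 600
    Cl–Cl: 1 × 234 = 234
    Σ(broken) = 3619 kJ
  Bonds formed (products):
    C–C: 2 × 343 = 686
    C–Cl: 2 × 318 = 636
    C–H: 6 × 407 = 2442
    Σ(formed) = 3764 kJ
  ΔH_1 = 3619 − 3764 = −145 kJ
Reaction 2:
  Bonds broken (reactants):
    C–C: 3 × 343 = 1029
    C–H: 10 × 407 = 4070
    Σ(broken) = 5099 kJ
  Bonds formed (products):
    C–H: 8 × 407 = 3256
    C=C: 2 × 600 = 1200
    H–H: 1 × 421 = 421
    Σ(formed) = 4877 kJ
  ΔH_2 = 5099 − 4877 = +222 kJ
ΔH_1 − ΔH_2 = −367 kJ, so reaction 1 has the more negative ΔH; |ΔH_1 − ΔH_2| = 367 kJ.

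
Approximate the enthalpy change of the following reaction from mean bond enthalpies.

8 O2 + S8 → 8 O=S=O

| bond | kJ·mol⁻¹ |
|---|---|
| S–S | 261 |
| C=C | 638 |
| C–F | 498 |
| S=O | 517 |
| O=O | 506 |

Bonds broken (reactants):
  O=O: 8 × 506 = 4048
  S–S: 8 × 261 = 2088
  Σ(broken) = 6136 kJ
Bonds formed (products):
  S=O: 16 × 517 = 8272
  Σ(formed) = 8272 kJ
ΔH = Σ(broken) − Σ(formed) = 6136 − 8272 = −2136 kJ

ΔH ≈ −2136 kJ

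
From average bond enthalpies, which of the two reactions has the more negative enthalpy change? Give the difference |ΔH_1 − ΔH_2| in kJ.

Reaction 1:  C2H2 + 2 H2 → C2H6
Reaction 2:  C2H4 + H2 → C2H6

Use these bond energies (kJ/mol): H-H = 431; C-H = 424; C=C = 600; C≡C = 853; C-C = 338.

Reaction 1:
  Bonds broken (reactants):
    C≡C: 1 × 853 = 853
    C-H: 2 × 424 = 848
    H-H: 2 × 431 = 862
    Σ(broken) = 2563 kJ
  Bonds formed (products):
    C-C: 1 × 338 = 338
    C-H: 6 × 424 = 2544
    Σ(formed) = 2882 kJ
  ΔH_1 = 2563 − 2882 = −319 kJ
Reaction 2:
  Bonds broken (reactants):
    C-H: 4 × 424 = 1696
    C=C: 1 × 600 = 600
    H-H: 1 × 431 = 431
    Σ(broken) = 2727 kJ
  Bonds formed (products):
    C-C: 1 × 338 = 338
    C-H: 6 × 424 = 2544
    Σ(formed) = 2882 kJ
  ΔH_2 = 2727 − 2882 = −155 kJ
ΔH_1 − ΔH_2 = −164 kJ, so reaction 1 has the more negative ΔH; |ΔH_1 − ΔH_2| = 164 kJ.

Reaction 1, by 164 kJ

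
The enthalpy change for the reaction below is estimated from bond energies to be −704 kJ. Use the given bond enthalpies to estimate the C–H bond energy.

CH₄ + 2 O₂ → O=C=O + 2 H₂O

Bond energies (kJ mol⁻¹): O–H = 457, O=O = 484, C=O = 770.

D(C–H) ≈ 424 kJ/mol

Let D be the C–H bond energy.
Σ(broken) = 4×D + 2×484 = 968 + 4D
Σ(formed) = 2×770 + 4×457 = 3368
ΔH = Σ(broken) − Σ(formed) = (968 + 4D) − (3368) = −2400 + 4D
Setting this equal to −704 kJ gives 4D = 1696, so D = 424 kJ/mol.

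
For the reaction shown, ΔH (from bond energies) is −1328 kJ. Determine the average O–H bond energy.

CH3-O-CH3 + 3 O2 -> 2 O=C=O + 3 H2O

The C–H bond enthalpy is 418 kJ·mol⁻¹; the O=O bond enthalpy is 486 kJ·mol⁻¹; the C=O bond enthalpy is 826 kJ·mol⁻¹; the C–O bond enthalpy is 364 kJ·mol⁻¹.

Let D be the O–H bond energy.
Σ(broken) = 6×418 + 2×364 + 3×486 = 4694
Σ(formed) = 4×826 + 6×D = 3304 + 6D
ΔH = Σ(broken) − Σ(formed) = (4694) − (3304 + 6D) = +1390 − 6D
Setting this equal to −1328 kJ gives 6D = 2718, so D = 453 kJ/mol.

D(O–H) ≈ 453 kJ/mol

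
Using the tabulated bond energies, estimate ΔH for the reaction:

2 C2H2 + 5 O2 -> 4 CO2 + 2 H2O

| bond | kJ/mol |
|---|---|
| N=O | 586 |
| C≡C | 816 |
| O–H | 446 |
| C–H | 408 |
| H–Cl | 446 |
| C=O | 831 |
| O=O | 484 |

Bonds broken (reactants):
  C≡C: 2 × 816 = 1632
  C–H: 4 × 408 = 1632
  O=O: 5 × 484 = 2420
  Σ(broken) = 5684 kJ
Bonds formed (products):
  C=O: 8 × 831 = 6648
  O–H: 4 × 446 = 1784
  Σ(formed) = 8432 kJ
ΔH = Σ(broken) − Σ(formed) = 5684 − 8432 = −2748 kJ

ΔH ≈ −2748 kJ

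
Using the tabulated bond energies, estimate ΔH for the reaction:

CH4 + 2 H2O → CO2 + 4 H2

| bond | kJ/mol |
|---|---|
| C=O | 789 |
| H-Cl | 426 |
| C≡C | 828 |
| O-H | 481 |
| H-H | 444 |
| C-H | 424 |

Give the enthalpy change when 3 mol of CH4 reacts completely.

ΔH = +798 kJ

Bonds broken (reactants):
  C-H: 4 × 424 = 1696
  O-H: 4 × 481 = 1924
  Σ(broken) = 3620 kJ
Bonds formed (products):
  C=O: 2 × 789 = 1578
  H-H: 4 × 444 = 1776
  Σ(formed) = 3354 kJ
ΔH = Σ(broken) − Σ(formed) = 3620 − 3354 = +266 kJ
For 3× the reaction as written: 3 × (+266) = +798 kJ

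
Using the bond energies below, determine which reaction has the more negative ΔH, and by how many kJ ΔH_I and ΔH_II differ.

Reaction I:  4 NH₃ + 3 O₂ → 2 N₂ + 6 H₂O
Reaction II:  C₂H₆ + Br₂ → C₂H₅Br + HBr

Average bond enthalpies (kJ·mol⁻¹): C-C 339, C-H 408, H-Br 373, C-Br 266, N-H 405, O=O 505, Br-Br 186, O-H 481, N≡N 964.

Reaction I, by 1280 kJ

Reaction I:
  Bonds broken (reactants):
    N-H: 12 × 405 = 4860
    O=O: 3 × 505 = 1515
    Σ(broken) = 6375 kJ
  Bonds formed (products):
    N≡N: 2 × 964 = 1928
    O-H: 12 × 481 = 5772
    Σ(formed) = 7700 kJ
  ΔH_I = 6375 − 7700 = −1325 kJ
Reaction II:
  Bonds broken (reactants):
    Br-Br: 1 × 186 = 186
    C-C: 1 × 339 = 339
    C-H: 6 × 408 = 2448
    Σ(broken) = 2973 kJ
  Bonds formed (products):
    C-Br: 1 × 266 = 266
    C-C: 1 × 339 = 339
    C-H: 5 × 408 = 2040
    H-Br: 1 × 373 = 373
    Σ(formed) = 3018 kJ
  ΔH_II = 2973 − 3018 = −45 kJ
ΔH_I − ΔH_II = −1280 kJ, so reaction I has the more negative ΔH; |ΔH_I − ΔH_II| = 1280 kJ.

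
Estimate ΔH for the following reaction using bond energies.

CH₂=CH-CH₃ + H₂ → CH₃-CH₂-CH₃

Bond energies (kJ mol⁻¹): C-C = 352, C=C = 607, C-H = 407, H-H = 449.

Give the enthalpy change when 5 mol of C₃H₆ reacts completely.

Bonds broken (reactants):
  C-C: 1 × 352 = 352
  C-H: 6 × 407 = 2442
  C=C: 1 × 607 = 607
  H-H: 1 × 449 = 449
  Σ(broken) = 3850 kJ
Bonds formed (products):
  C-C: 2 × 352 = 704
  C-H: 8 × 407 = 3256
  Σ(formed) = 3960 kJ
ΔH = Σ(broken) − Σ(formed) = 3850 − 3960 = −110 kJ
For 5× the reaction as written: 5 × (−110) = −550 kJ

ΔH = −550 kJ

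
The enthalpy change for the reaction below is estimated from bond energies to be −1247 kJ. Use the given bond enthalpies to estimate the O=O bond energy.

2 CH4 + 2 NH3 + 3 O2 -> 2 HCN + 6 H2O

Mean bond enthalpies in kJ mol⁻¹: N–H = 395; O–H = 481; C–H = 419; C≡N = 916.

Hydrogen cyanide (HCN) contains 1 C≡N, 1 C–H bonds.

D(O=O) ≈ 491 kJ/mol

Let D be the O=O bond energy.
Σ(broken) = 8×419 + 6×395 + 3×D = 5722 + 3D
Σ(formed) = 2×916 + 2×419 + 12×481 = 8442
ΔH = Σ(broken) − Σ(formed) = (5722 + 3D) − (8442) = −2720 + 3D
Setting this equal to −1247 kJ gives 3D = 1473, so D = 491 kJ/mol.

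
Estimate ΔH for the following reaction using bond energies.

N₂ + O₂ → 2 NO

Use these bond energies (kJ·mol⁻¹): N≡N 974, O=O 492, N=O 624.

Bonds broken (reactants):
  N≡N: 1 × 974 = 974
  O=O: 1 × 492 = 492
  Σ(broken) = 1466 kJ
Bonds formed (products):
  N=O: 2 × 624 = 1248
  Σ(formed) = 1248 kJ
ΔH = Σ(broken) − Σ(formed) = 1466 − 1248 = +218 kJ

ΔH ≈ +218 kJ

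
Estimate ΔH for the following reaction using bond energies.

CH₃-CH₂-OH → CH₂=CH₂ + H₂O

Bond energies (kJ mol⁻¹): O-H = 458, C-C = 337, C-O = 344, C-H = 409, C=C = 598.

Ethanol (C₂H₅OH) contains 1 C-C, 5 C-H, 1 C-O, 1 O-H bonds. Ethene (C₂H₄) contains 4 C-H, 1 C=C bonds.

Bonds broken (reactants):
  C-C: 1 × 337 = 337
  C-H: 5 × 409 = 2045
  C-O: 1 × 344 = 344
  O-H: 1 × 458 = 458
  Σ(broken) = 3184 kJ
Bonds formed (products):
  C-H: 4 × 409 = 1636
  C=C: 1 × 598 = 598
  O-H: 2 × 458 = 916
  Σ(formed) = 3150 kJ
ΔH = Σ(broken) − Σ(formed) = 3184 − 3150 = +34 kJ

ΔH ≈ +34 kJ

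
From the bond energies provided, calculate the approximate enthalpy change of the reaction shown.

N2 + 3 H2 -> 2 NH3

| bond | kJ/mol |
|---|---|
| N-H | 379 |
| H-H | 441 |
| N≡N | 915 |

Bonds broken (reactants):
  H-H: 3 × 441 = 1323
  N≡N: 1 × 915 = 915
  Σ(broken) = 2238 kJ
Bonds formed (products):
  N-H: 6 × 379 = 2274
  Σ(formed) = 2274 kJ
ΔH = Σ(broken) − Σ(formed) = 2238 − 2274 = −36 kJ

ΔH ≈ −36 kJ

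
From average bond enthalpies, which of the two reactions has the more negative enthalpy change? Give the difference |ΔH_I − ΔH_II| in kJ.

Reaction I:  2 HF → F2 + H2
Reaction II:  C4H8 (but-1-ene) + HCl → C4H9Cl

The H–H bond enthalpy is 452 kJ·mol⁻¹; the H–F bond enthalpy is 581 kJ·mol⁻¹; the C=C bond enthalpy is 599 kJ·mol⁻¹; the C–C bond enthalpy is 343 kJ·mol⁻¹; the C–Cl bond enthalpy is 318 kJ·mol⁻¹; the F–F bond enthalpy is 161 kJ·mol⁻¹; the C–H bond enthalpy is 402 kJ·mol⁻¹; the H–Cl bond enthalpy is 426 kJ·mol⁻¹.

Reaction II, by 587 kJ

Reaction I:
  Bonds broken (reactants):
    H–F: 2 × 581 = 1162
    Σ(broken) = 1162 kJ
  Bonds formed (products):
    F–F: 1 × 161 = 161
    H–H: 1 × 452 = 452
    Σ(formed) = 613 kJ
  ΔH_I = 1162 − 613 = +549 kJ
Reaction II:
  Bonds broken (reactants):
    C–C: 2 × 343 = 686
    C–H: 8 × 402 = 3216
    C=C: 1 × 599 = 599
    H–Cl: 1 × 426 = 426
    Σ(broken) = 4927 kJ
  Bonds formed (products):
    C–C: 3 × 343 = 1029
    C–Cl: 1 × 318 = 318
    C–H: 9 × 402 = 3618
    Σ(formed) = 4965 kJ
  ΔH_II = 4927 − 4965 = −38 kJ
ΔH_I − ΔH_II = +587 kJ, so reaction II has the more negative ΔH; |ΔH_I − ΔH_II| = 587 kJ.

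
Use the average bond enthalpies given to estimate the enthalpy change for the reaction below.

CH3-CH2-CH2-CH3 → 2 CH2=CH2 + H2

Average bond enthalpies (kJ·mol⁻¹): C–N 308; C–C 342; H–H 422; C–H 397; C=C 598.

Bonds broken (reactants):
  C–C: 3 × 342 = 1026
  C–H: 10 × 397 = 3970
  Σ(broken) = 4996 kJ
Bonds formed (products):
  C–H: 8 × 397 = 3176
  C=C: 2 × 598 = 1196
  H–H: 1 × 422 = 422
  Σ(formed) = 4794 kJ
ΔH = Σ(broken) − Σ(formed) = 4996 − 4794 = +202 kJ

ΔH ≈ +202 kJ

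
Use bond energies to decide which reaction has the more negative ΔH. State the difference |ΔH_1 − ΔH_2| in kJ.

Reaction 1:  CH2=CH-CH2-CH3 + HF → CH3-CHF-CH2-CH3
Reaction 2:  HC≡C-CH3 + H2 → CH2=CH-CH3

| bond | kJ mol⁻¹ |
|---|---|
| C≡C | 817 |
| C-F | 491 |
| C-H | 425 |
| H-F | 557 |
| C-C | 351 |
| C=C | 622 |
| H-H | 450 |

Reaction 1:
  Bonds broken (reactants):
    C-C: 2 × 351 = 702
    C-H: 8 × 425 = 3400
    C=C: 1 × 622 = 622
    H-F: 1 × 557 = 557
    Σ(broken) = 5281 kJ
  Bonds formed (products):
    C-C: 3 × 351 = 1053
    C-F: 1 × 491 = 491
    C-H: 9 × 425 = 3825
    Σ(formed) = 5369 kJ
  ΔH_1 = 5281 − 5369 = −88 kJ
Reaction 2:
  Bonds broken (reactants):
    C≡C: 1 × 817 = 817
    C-C: 1 × 351 = 351
    C-H: 4 × 425 = 1700
    H-H: 1 × 450 = 450
    Σ(broken) = 3318 kJ
  Bonds formed (products):
    C-C: 1 × 351 = 351
    C-H: 6 × 425 = 2550
    C=C: 1 × 622 = 622
    Σ(formed) = 3523 kJ
  ΔH_2 = 3318 − 3523 = −205 kJ
ΔH_1 − ΔH_2 = +117 kJ, so reaction 2 has the more negative ΔH; |ΔH_1 − ΔH_2| = 117 kJ.

Reaction 2, by 117 kJ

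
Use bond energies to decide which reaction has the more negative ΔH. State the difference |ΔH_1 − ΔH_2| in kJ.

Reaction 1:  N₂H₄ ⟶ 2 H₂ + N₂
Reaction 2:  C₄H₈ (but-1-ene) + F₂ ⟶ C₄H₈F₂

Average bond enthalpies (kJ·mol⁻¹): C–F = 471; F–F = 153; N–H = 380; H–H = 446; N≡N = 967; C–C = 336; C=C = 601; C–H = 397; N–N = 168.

Reaction 1:
  Bonds broken (reactants):
    N–H: 4 × 380 = 1520
    N–N: 1 × 168 = 168
    Σ(broken) = 1688 kJ
  Bonds formed (products):
    H–H: 2 × 446 = 892
    N≡N: 1 × 967 = 967
    Σ(formed) = 1859 kJ
  ΔH_1 = 1688 − 1859 = −171 kJ
Reaction 2:
  Bonds broken (reactants):
    C–C: 2 × 336 = 672
    C–H: 8 × 397 = 3176
    C=C: 1 × 601 = 601
    F–F: 1 × 153 = 153
    Σ(broken) = 4602 kJ
  Bonds formed (products):
    C–C: 3 × 336 = 1008
    C–F: 2 × 471 = 942
    C–H: 8 × 397 = 3176
    Σ(formed) = 5126 kJ
  ΔH_2 = 4602 − 5126 = −524 kJ
ΔH_1 − ΔH_2 = +353 kJ, so reaction 2 has the more negative ΔH; |ΔH_1 − ΔH_2| = 353 kJ.

Reaction 2, by 353 kJ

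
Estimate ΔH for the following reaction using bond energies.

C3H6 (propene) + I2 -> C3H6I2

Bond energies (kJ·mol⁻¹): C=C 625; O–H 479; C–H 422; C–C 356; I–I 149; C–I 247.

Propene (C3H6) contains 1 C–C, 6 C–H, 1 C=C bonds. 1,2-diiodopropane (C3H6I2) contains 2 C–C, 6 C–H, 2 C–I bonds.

Bonds broken (reactants):
  C–C: 1 × 356 = 356
  C–H: 6 × 422 = 2532
  C=C: 1 × 625 = 625
  I–I: 1 × 149 = 149
  Σ(broken) = 3662 kJ
Bonds formed (products):
  C–C: 2 × 356 = 712
  C–H: 6 × 422 = 2532
  C–I: 2 × 247 = 494
  Σ(formed) = 3738 kJ
ΔH = Σ(broken) − Σ(formed) = 3662 − 3738 = −76 kJ

ΔH ≈ −76 kJ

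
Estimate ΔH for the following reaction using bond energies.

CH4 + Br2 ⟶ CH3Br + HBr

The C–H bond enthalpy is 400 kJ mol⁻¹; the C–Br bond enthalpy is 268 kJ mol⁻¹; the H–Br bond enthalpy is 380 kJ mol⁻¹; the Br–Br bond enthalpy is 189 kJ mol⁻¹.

Bonds broken (reactants):
  Br–Br: 1 × 189 = 189
  C–H: 4 × 400 = 1600
  Σ(broken) = 1789 kJ
Bonds formed (products):
  C–Br: 1 × 268 = 268
  C–H: 3 × 400 = 1200
  H–Br: 1 × 380 = 380
  Σ(formed) = 1848 kJ
ΔH = Σ(broken) − Σ(formed) = 1789 − 1848 = −59 kJ

ΔH ≈ −59 kJ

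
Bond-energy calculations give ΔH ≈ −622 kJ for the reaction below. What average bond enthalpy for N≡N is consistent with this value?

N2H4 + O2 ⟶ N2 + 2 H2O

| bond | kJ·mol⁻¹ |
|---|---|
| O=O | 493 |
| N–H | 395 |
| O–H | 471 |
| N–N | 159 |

D(N≡N) ≈ 970 kJ/mol

Let D be the N≡N bond energy.
Σ(broken) = 4×395 + 1×159 + 1×493 = 2232
Σ(formed) = 1×D + 4×471 = 1884 + D
ΔH = Σ(broken) − Σ(formed) = (2232) − (1884 + D) = +348 − D
Setting this equal to −622 kJ gives D = 970 kJ/mol.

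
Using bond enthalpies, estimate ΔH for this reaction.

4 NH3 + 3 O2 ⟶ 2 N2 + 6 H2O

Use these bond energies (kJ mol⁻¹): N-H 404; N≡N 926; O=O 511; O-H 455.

Bonds broken (reactants):
  N-H: 12 × 404 = 4848
  O=O: 3 × 511 = 1533
  Σ(broken) = 6381 kJ
Bonds formed (products):
  N≡N: 2 × 926 = 1852
  O-H: 12 × 455 = 5460
  Σ(formed) = 7312 kJ
ΔH = Σ(broken) − Σ(formed) = 6381 − 7312 = −931 kJ

ΔH ≈ −931 kJ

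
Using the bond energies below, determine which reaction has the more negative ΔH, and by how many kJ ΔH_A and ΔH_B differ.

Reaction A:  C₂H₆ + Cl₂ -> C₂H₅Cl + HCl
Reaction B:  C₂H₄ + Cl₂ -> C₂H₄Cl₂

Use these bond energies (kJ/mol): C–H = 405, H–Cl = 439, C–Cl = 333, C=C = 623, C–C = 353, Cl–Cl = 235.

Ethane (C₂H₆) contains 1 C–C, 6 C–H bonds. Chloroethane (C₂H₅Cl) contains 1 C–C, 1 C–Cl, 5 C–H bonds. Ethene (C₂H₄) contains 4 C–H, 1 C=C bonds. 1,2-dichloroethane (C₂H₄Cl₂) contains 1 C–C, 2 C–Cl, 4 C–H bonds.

Reaction A:
  Bonds broken (reactants):
    C–C: 1 × 353 = 353
    C–H: 6 × 405 = 2430
    Cl–Cl: 1 × 235 = 235
    Σ(broken) = 3018 kJ
  Bonds formed (products):
    C–C: 1 × 353 = 353
    C–Cl: 1 × 333 = 333
    C–H: 5 × 405 = 2025
    H–Cl: 1 × 439 = 439
    Σ(formed) = 3150 kJ
  ΔH_A = 3018 − 3150 = −132 kJ
Reaction B:
  Bonds broken (reactants):
    C–H: 4 × 405 = 1620
    C=C: 1 × 623 = 623
    Cl–Cl: 1 × 235 = 235
    Σ(broken) = 2478 kJ
  Bonds formed (products):
    C–C: 1 × 353 = 353
    C–Cl: 2 × 333 = 666
    C–H: 4 × 405 = 1620
    Σ(formed) = 2639 kJ
  ΔH_B = 2478 − 2639 = −161 kJ
ΔH_A − ΔH_B = +29 kJ, so reaction B has the more negative ΔH; |ΔH_A − ΔH_B| = 29 kJ.

Reaction B, by 29 kJ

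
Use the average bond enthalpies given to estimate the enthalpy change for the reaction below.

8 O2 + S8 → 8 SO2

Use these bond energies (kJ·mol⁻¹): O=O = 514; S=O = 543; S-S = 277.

Bonds broken (reactants):
  O=O: 8 × 514 = 4112
  S-S: 8 × 277 = 2216
  Σ(broken) = 6328 kJ
Bonds formed (products):
  S=O: 16 × 543 = 8688
  Σ(formed) = 8688 kJ
ΔH = Σ(broken) − Σ(formed) = 6328 − 8688 = −2360 kJ

ΔH ≈ −2360 kJ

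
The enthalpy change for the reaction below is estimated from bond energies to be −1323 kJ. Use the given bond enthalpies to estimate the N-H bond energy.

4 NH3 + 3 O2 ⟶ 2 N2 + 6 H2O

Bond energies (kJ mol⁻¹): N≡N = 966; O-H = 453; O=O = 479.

D(N-H) ≈ 384 kJ/mol

Let D be the N-H bond energy.
Σ(broken) = 12×D + 3×479 = 1437 + 12D
Σ(formed) = 2×966 + 12×453 = 7368
ΔH = Σ(broken) − Σ(formed) = (1437 + 12D) − (7368) = −5931 + 12D
Setting this equal to −1323 kJ gives 12D = 4608, so D = 384 kJ/mol.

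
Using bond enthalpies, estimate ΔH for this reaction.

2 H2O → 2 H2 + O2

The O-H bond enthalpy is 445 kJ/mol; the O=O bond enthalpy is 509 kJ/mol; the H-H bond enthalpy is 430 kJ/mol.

ΔH ≈ +411 kJ

Bonds broken (reactants):
  O-H: 4 × 445 = 1780
  Σ(broken) = 1780 kJ
Bonds formed (products):
  H-H: 2 × 430 = 860
  O=O: 1 × 509 = 509
  Σ(formed) = 1369 kJ
ΔH = Σ(broken) − Σ(formed) = 1780 − 1369 = +411 kJ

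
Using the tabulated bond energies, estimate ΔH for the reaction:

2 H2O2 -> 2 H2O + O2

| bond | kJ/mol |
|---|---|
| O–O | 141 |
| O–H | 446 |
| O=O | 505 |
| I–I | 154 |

ΔH ≈ −223 kJ

Bonds broken (reactants):
  O–H: 4 × 446 = 1784
  O–O: 2 × 141 = 282
  Σ(broken) = 2066 kJ
Bonds formed (products):
  O–H: 4 × 446 = 1784
  O=O: 1 × 505 = 505
  Σ(formed) = 2289 kJ
ΔH = Σ(broken) − Σ(formed) = 2066 − 2289 = −223 kJ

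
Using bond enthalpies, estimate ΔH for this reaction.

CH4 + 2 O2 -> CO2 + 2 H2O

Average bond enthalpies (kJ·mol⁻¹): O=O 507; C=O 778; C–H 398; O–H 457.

ΔH ≈ −778 kJ

Bonds broken (reactants):
  C–H: 4 × 398 = 1592
  O=O: 2 × 507 = 1014
  Σ(broken) = 2606 kJ
Bonds formed (products):
  C=O: 2 × 778 = 1556
  O–H: 4 × 457 = 1828
  Σ(formed) = 3384 kJ
ΔH = Σ(broken) − Σ(formed) = 2606 − 3384 = −778 kJ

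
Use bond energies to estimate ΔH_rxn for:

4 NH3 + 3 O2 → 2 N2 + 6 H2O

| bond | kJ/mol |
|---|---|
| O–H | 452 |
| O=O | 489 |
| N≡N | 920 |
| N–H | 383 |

Bonds broken (reactants):
  N–H: 12 × 383 = 4596
  O=O: 3 × 489 = 1467
  Σ(broken) = 6063 kJ
Bonds formed (products):
  N≡N: 2 × 920 = 1840
  O–H: 12 × 452 = 5424
  Σ(formed) = 7264 kJ
ΔH = Σ(broken) − Σ(formed) = 6063 − 7264 = −1201 kJ

ΔH ≈ −1201 kJ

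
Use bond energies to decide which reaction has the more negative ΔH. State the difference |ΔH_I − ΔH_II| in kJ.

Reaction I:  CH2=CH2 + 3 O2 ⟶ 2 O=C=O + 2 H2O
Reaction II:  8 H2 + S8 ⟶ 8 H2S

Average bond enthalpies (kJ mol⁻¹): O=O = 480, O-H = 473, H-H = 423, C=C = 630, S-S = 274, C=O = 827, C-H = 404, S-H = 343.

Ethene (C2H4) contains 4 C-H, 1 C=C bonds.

Reaction I:
  Bonds broken (reactants):
    C-H: 4 × 404 = 1616
    C=C: 1 × 630 = 630
    O=O: 3 × 480 = 1440
    Σ(broken) = 3686 kJ
  Bonds formed (products):
    C=O: 4 × 827 = 3308
    O-H: 4 × 473 = 1892
    Σ(formed) = 5200 kJ
  ΔH_I = 3686 − 5200 = −1514 kJ
Reaction II:
  Bonds broken (reactants):
    H-H: 8 × 423 = 3384
    S-S: 8 × 274 = 2192
    Σ(broken) = 5576 kJ
  Bonds formed (products):
    S-H: 16 × 343 = 5488
    Σ(formed) = 5488 kJ
  ΔH_II = 5576 − 5488 = +88 kJ
ΔH_I − ΔH_II = −1602 kJ, so reaction I has the more negative ΔH; |ΔH_I − ΔH_II| = 1602 kJ.

Reaction I, by 1602 kJ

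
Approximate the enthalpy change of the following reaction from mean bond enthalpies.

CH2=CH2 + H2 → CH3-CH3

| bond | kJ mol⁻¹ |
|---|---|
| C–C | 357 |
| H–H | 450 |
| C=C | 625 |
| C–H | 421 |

Bonds broken (reactants):
  C–H: 4 × 421 = 1684
  C=C: 1 × 625 = 625
  H–H: 1 × 450 = 450
  Σ(broken) = 2759 kJ
Bonds formed (products):
  C–C: 1 × 357 = 357
  C–H: 6 × 421 = 2526
  Σ(formed) = 2883 kJ
ΔH = Σ(broken) − Σ(formed) = 2759 − 2883 = −124 kJ

ΔH ≈ −124 kJ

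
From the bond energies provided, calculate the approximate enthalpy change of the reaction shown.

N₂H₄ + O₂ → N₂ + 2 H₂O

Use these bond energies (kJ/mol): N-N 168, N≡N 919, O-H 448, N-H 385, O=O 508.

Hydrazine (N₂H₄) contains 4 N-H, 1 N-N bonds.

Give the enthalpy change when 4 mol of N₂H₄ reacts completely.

Bonds broken (reactants):
  N-H: 4 × 385 = 1540
  N-N: 1 × 168 = 168
  O=O: 1 × 508 = 508
  Σ(broken) = 2216 kJ
Bonds formed (products):
  N≡N: 1 × 919 = 919
  O-H: 4 × 448 = 1792
  Σ(formed) = 2711 kJ
ΔH = Σ(broken) − Σ(formed) = 2216 − 2711 = −495 kJ
For 4× the reaction as written: 4 × (−495) = −1980 kJ

ΔH = −1980 kJ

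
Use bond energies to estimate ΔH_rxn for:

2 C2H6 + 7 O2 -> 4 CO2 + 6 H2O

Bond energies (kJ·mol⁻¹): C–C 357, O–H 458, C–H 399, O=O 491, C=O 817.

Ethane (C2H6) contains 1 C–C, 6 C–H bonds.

Bonds broken (reactants):
  C–C: 2 × 357 = 714
  C–H: 12 × 399 = 4788
  O=O: 7 × 491 = 3437
  Σ(broken) = 8939 kJ
Bonds formed (products):
  C=O: 8 × 817 = 6536
  O–H: 12 × 458 = 5496
  Σ(formed) = 12032 kJ
ΔH = Σ(broken) − Σ(formed) = 8939 − 12032 = −3093 kJ

ΔH ≈ −3093 kJ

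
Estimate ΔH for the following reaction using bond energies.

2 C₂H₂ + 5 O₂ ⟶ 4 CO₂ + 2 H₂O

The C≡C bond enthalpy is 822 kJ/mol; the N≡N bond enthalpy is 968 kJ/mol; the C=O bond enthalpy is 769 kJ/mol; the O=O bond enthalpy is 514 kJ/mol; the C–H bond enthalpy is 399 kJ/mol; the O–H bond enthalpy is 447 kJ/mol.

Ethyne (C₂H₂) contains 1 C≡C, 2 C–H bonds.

ΔH ≈ −2130 kJ

Bonds broken (reactants):
  C≡C: 2 × 822 = 1644
  C–H: 4 × 399 = 1596
  O=O: 5 × 514 = 2570
  Σ(broken) = 5810 kJ
Bonds formed (products):
  C=O: 8 × 769 = 6152
  O–H: 4 × 447 = 1788
  Σ(formed) = 7940 kJ
ΔH = Σ(broken) − Σ(formed) = 5810 − 7940 = −2130 kJ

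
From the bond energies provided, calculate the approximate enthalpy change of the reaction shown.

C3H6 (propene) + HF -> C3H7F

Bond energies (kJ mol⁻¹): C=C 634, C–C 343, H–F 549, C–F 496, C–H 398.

ΔH ≈ −54 kJ

Bonds broken (reactants):
  C–C: 1 × 343 = 343
  C–H: 6 × 398 = 2388
  C=C: 1 × 634 = 634
  H–F: 1 × 549 = 549
  Σ(broken) = 3914 kJ
Bonds formed (products):
  C–C: 2 × 343 = 686
  C–F: 1 × 496 = 496
  C–H: 7 × 398 = 2786
  Σ(formed) = 3968 kJ
ΔH = Σ(broken) − Σ(formed) = 3914 − 3968 = −54 kJ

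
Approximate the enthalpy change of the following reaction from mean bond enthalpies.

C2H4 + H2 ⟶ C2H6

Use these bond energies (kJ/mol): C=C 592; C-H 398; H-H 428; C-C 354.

Bonds broken (reactants):
  C-H: 4 × 398 = 1592
  C=C: 1 × 592 = 592
  H-H: 1 × 428 = 428
  Σ(broken) = 2612 kJ
Bonds formed (products):
  C-C: 1 × 354 = 354
  C-H: 6 × 398 = 2388
  Σ(formed) = 2742 kJ
ΔH = Σ(broken) − Σ(formed) = 2612 − 2742 = −130 kJ

ΔH ≈ −130 kJ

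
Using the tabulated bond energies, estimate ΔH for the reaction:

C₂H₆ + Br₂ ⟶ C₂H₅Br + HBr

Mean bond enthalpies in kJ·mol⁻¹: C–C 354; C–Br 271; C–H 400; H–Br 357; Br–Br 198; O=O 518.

Bonds broken (reactants):
  Br–Br: 1 × 198 = 198
  C–C: 1 × 354 = 354
  C–H: 6 × 400 = 2400
  Σ(broken) = 2952 kJ
Bonds formed (products):
  C–Br: 1 × 271 = 271
  C–C: 1 × 354 = 354
  C–H: 5 × 400 = 2000
  H–Br: 1 × 357 = 357
  Σ(formed) = 2982 kJ
ΔH = Σ(broken) − Σ(formed) = 2952 − 2982 = −30 kJ

ΔH ≈ −30 kJ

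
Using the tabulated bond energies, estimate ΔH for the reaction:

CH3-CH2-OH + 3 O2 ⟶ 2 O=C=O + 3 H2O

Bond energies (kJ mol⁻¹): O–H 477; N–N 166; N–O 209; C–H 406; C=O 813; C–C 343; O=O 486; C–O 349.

Bonds broken (reactants):
  C–C: 1 × 343 = 343
  C–H: 5 × 406 = 2030
  C–O: 1 × 349 = 349
  O–H: 1 × 477 = 477
  O=O: 3 × 486 = 1458
  Σ(broken) = 4657 kJ
Bonds formed (products):
  C=O: 4 × 813 = 3252
  O–H: 6 × 477 = 2862
  Σ(formed) = 6114 kJ
ΔH = Σ(broken) − Σ(formed) = 4657 − 6114 = −1457 kJ

ΔH ≈ −1457 kJ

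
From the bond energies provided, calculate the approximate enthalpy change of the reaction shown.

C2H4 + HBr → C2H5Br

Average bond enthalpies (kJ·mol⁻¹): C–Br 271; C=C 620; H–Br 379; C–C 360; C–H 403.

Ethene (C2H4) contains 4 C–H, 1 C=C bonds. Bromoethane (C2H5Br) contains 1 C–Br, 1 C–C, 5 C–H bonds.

Bonds broken (reactants):
  C–H: 4 × 403 = 1612
  C=C: 1 × 620 = 620
  H–Br: 1 × 379 = 379
  Σ(broken) = 2611 kJ
Bonds formed (products):
  C–Br: 1 × 271 = 271
  C–C: 1 × 360 = 360
  C–H: 5 × 403 = 2015
  Σ(formed) = 2646 kJ
ΔH = Σ(broken) − Σ(formed) = 2611 − 2646 = −35 kJ

ΔH ≈ −35 kJ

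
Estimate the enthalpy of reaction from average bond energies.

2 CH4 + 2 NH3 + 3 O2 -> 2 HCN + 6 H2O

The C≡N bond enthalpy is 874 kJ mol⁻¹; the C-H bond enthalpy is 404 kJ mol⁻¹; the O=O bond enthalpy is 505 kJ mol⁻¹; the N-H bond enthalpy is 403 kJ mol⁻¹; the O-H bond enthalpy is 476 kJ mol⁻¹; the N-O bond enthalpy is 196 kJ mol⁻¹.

Bonds broken (reactants):
  C-H: 8 × 404 = 3232
  N-H: 6 × 403 = 2418
  O=O: 3 × 505 = 1515
  Σ(broken) = 7165 kJ
Bonds formed (products):
  C≡N: 2 × 874 = 1748
  C-H: 2 × 404 = 808
  O-H: 12 × 476 = 5712
  Σ(formed) = 8268 kJ
ΔH = Σ(broken) − Σ(formed) = 7165 − 8268 = −1103 kJ

ΔH ≈ −1103 kJ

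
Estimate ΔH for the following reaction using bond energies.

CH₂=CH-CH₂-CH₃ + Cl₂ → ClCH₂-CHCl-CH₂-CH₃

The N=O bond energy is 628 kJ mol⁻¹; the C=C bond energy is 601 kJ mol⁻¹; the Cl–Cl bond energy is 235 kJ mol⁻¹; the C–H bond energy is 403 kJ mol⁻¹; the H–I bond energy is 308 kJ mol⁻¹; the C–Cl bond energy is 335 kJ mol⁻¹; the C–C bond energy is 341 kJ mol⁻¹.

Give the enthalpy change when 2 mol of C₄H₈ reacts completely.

ΔH = −350 kJ

Bonds broken (reactants):
  C–C: 2 × 341 = 682
  C–H: 8 × 403 = 3224
  C=C: 1 × 601 = 601
  Cl–Cl: 1 × 235 = 235
  Σ(broken) = 4742 kJ
Bonds formed (products):
  C–C: 3 × 341 = 1023
  C–Cl: 2 × 335 = 670
  C–H: 8 × 403 = 3224
  Σ(formed) = 4917 kJ
ΔH = Σ(broken) − Σ(formed) = 4742 − 4917 = −175 kJ
For 2× the reaction as written: 2 × (−175) = −350 kJ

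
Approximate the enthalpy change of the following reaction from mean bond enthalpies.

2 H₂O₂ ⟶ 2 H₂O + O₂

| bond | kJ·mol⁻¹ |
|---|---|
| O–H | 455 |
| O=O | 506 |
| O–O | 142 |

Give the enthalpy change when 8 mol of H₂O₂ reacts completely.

ΔH = −888 kJ

Bonds broken (reactants):
  O–H: 4 × 455 = 1820
  O–O: 2 × 142 = 284
  Σ(broken) = 2104 kJ
Bonds formed (products):
  O–H: 4 × 455 = 1820
  O=O: 1 × 506 = 506
  Σ(formed) = 2326 kJ
ΔH = Σ(broken) − Σ(formed) = 2104 − 2326 = −222 kJ
For 4× the reaction as written: 4 × (−222) = −888 kJ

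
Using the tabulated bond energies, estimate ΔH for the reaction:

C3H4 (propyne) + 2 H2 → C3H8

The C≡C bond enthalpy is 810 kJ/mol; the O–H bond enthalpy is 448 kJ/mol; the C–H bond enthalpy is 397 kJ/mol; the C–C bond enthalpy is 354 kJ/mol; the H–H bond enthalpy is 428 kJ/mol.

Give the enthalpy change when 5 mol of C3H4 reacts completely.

Bonds broken (reactants):
  C≡C: 1 × 810 = 810
  C–C: 1 × 354 = 354
  C–H: 4 × 397 = 1588
  H–H: 2 × 428 = 856
  Σ(broken) = 3608 kJ
Bonds formed (products):
  C–C: 2 × 354 = 708
  C–H: 8 × 397 = 3176
  Σ(formed) = 3884 kJ
ΔH = Σ(broken) − Σ(formed) = 3608 − 3884 = −276 kJ
For 5× the reaction as written: 5 × (−276) = −1380 kJ

ΔH = −1380 kJ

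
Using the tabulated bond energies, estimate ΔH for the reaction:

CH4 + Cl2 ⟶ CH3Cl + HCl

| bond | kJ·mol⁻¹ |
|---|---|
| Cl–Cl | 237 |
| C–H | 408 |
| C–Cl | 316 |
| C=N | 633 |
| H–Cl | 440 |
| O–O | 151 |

ΔH ≈ −111 kJ

Bonds broken (reactants):
  C–H: 4 × 408 = 1632
  Cl–Cl: 1 × 237 = 237
  Σ(broken) = 1869 kJ
Bonds formed (products):
  C–Cl: 1 × 316 = 316
  C–H: 3 × 408 = 1224
  H–Cl: 1 × 440 = 440
  Σ(formed) = 1980 kJ
ΔH = Σ(broken) − Σ(formed) = 1869 − 1980 = −111 kJ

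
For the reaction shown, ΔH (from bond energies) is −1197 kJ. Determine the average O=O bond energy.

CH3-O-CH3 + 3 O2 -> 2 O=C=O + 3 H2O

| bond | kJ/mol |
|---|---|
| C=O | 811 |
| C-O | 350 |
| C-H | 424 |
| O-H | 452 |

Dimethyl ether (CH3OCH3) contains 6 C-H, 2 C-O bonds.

D(O=O) ≈ 505 kJ/mol

Let D be the O=O bond energy.
Σ(broken) = 6×424 + 2×350 + 3×D = 3244 + 3D
Σ(formed) = 4×811 + 6×452 = 5956
ΔH = Σ(broken) − Σ(formed) = (3244 + 3D) − (5956) = −2712 + 3D
Setting this equal to −1197 kJ gives 3D = 1515, so D = 505 kJ/mol.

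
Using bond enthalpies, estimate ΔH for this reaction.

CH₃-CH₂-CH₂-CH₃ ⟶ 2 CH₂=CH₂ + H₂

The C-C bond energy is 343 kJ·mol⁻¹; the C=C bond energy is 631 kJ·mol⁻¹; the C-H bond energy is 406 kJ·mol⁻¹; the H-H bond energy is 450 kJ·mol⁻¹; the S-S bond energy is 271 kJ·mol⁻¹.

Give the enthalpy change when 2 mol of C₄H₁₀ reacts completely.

Bonds broken (reactants):
  C-C: 3 × 343 = 1029
  C-H: 10 × 406 = 4060
  Σ(broken) = 5089 kJ
Bonds formed (products):
  C-H: 8 × 406 = 3248
  C=C: 2 × 631 = 1262
  H-H: 1 × 450 = 450
  Σ(formed) = 4960 kJ
ΔH = Σ(broken) − Σ(formed) = 5089 − 4960 = +129 kJ
For 2× the reaction as written: 2 × (+129) = +258 kJ

ΔH = +258 kJ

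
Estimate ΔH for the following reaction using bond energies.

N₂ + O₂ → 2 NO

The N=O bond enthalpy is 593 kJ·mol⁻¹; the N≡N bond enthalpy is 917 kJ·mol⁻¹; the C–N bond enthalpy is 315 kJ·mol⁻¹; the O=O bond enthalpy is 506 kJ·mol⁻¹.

Bonds broken (reactants):
  N≡N: 1 × 917 = 917
  O=O: 1 × 506 = 506
  Σ(broken) = 1423 kJ
Bonds formed (products):
  N=O: 2 × 593 = 1186
  Σ(formed) = 1186 kJ
ΔH = Σ(broken) − Σ(formed) = 1423 − 1186 = +237 kJ

ΔH ≈ +237 kJ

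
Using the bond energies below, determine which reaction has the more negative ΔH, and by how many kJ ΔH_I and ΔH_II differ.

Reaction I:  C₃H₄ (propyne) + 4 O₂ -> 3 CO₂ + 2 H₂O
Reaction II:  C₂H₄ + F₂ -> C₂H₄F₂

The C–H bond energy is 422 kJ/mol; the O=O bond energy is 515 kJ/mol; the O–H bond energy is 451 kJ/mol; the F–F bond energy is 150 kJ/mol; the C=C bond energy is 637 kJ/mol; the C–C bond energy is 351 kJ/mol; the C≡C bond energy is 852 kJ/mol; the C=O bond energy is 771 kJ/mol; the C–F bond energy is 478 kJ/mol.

Reaction I, by 959 kJ

Reaction I:
  Bonds broken (reactants):
    C≡C: 1 × 852 = 852
    C–C: 1 × 351 = 351
    C–H: 4 × 422 = 1688
    O=O: 4 × 515 = 2060
    Σ(broken) = 4951 kJ
  Bonds formed (products):
    C=O: 6 × 771 = 4626
    O–H: 4 × 451 = 1804
    Σ(formed) = 6430 kJ
  ΔH_I = 4951 − 6430 = −1479 kJ
Reaction II:
  Bonds broken (reactants):
    C–H: 4 × 422 = 1688
    C=C: 1 × 637 = 637
    F–F: 1 × 150 = 150
    Σ(broken) = 2475 kJ
  Bonds formed (products):
    C–C: 1 × 351 = 351
    C–F: 2 × 478 = 956
    C–H: 4 × 422 = 1688
    Σ(formed) = 2995 kJ
  ΔH_II = 2475 − 2995 = −520 kJ
ΔH_I − ΔH_II = −959 kJ, so reaction I has the more negative ΔH; |ΔH_I − ΔH_II| = 959 kJ.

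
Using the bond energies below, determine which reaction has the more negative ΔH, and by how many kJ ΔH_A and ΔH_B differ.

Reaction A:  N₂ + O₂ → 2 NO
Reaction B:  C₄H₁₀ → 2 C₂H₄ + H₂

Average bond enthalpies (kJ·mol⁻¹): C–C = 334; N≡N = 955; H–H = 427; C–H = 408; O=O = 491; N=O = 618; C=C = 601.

Reaction A:
  Bonds broken (reactants):
    N≡N: 1 × 955 = 955
    O=O: 1 × 491 = 491
    Σ(broken) = 1446 kJ
  Bonds formed (products):
    N=O: 2 × 618 = 1236
    Σ(formed) = 1236 kJ
  ΔH_A = 1446 − 1236 = +210 kJ
Reaction B:
  Bonds broken (reactants):
    C–C: 3 × 334 = 1002
    C–H: 10 × 408 = 4080
    Σ(broken) = 5082 kJ
  Bonds formed (products):
    C–H: 8 × 408 = 3264
    C=C: 2 × 601 = 1202
    H–H: 1 × 427 = 427
    Σ(formed) = 4893 kJ
  ΔH_B = 5082 − 4893 = +189 kJ
ΔH_A − ΔH_B = +21 kJ, so reaction B has the more negative ΔH; |ΔH_A − ΔH_B| = 21 kJ.

Reaction B, by 21 kJ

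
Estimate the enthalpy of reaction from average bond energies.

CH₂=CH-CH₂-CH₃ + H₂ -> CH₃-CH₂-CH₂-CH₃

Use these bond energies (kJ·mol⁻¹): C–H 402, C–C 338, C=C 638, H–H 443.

Bonds broken (reactants):
  C–C: 2 × 338 = 676
  C–H: 8 × 402 = 3216
  C=C: 1 × 638 = 638
  H–H: 1 × 443 = 443
  Σ(broken) = 4973 kJ
Bonds formed (products):
  C–C: 3 × 338 = 1014
  C–H: 10 × 402 = 4020
  Σ(formed) = 5034 kJ
ΔH = Σ(broken) − Σ(formed) = 4973 − 5034 = −61 kJ

ΔH ≈ −61 kJ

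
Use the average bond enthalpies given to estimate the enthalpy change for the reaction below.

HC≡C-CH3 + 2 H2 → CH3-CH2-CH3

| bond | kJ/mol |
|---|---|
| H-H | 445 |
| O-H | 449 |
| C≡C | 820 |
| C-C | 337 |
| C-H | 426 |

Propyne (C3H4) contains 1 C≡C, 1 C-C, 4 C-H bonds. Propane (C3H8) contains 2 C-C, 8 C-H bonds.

Bonds broken (reactants):
  C≡C: 1 × 820 = 820
  C-C: 1 × 337 = 337
  C-H: 4 × 426 = 1704
  H-H: 2 × 445 = 890
  Σ(broken) = 3751 kJ
Bonds formed (products):
  C-C: 2 × 337 = 674
  C-H: 8 × 426 = 3408
  Σ(formed) = 4082 kJ
ΔH = Σ(broken) − Σ(formed) = 3751 − 4082 = −331 kJ

ΔH ≈ −331 kJ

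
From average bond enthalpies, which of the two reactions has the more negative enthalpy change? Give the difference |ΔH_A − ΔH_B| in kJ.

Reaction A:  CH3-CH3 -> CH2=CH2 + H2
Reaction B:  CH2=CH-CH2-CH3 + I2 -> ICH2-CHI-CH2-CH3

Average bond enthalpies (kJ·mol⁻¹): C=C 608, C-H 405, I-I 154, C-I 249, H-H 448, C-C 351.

Reaction B, by 192 kJ

Reaction A:
  Bonds broken (reactants):
    C-C: 1 × 351 = 351
    C-H: 6 × 405 = 2430
    Σ(broken) = 2781 kJ
  Bonds formed (products):
    C-H: 4 × 405 = 1620
    C=C: 1 × 608 = 608
    H-H: 1 × 448 = 448
    Σ(formed) = 2676 kJ
  ΔH_A = 2781 − 2676 = +105 kJ
Reaction B:
  Bonds broken (reactants):
    C-C: 2 × 351 = 702
    C-H: 8 × 405 = 3240
    C=C: 1 × 608 = 608
    I-I: 1 × 154 = 154
    Σ(broken) = 4704 kJ
  Bonds formed (products):
    C-C: 3 × 351 = 1053
    C-H: 8 × 405 = 3240
    C-I: 2 × 249 = 498
    Σ(formed) = 4791 kJ
  ΔH_B = 4704 − 4791 = −87 kJ
ΔH_A − ΔH_B = +192 kJ, so reaction B has the more negative ΔH; |ΔH_A − ΔH_B| = 192 kJ.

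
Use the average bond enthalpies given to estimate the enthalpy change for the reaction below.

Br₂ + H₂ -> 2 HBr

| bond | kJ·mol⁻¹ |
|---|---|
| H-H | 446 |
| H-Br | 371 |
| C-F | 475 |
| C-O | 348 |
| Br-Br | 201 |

ΔH ≈ −95 kJ

Bonds broken (reactants):
  Br-Br: 1 × 201 = 201
  H-H: 1 × 446 = 446
  Σ(broken) = 647 kJ
Bonds formed (products):
  H-Br: 2 × 371 = 742
  Σ(formed) = 742 kJ
ΔH = Σ(broken) − Σ(formed) = 647 − 742 = −95 kJ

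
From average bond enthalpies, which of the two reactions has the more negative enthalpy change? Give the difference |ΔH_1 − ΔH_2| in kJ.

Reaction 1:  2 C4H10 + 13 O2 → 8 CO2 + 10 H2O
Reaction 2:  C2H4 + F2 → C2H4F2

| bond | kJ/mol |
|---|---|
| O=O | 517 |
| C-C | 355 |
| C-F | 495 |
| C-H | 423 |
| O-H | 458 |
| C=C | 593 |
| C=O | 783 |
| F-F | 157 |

Reaction 1, by 3782 kJ

Reaction 1:
  Bonds broken (reactants):
    C-C: 6 × 355 = 2130
    C-H: 20 × 423 = 8460
    O=O: 13 × 517 = 6721
    Σ(broken) = 17311 kJ
  Bonds formed (products):
    C=O: 16 × 783 = 12528
    O-H: 20 × 458 = 9160
    Σ(formed) = 21688 kJ
  ΔH_1 = 17311 − 21688 = −4377 kJ
Reaction 2:
  Bonds broken (reactants):
    C-H: 4 × 423 = 1692
    C=C: 1 × 593 = 593
    F-F: 1 × 157 = 157
    Σ(broken) = 2442 kJ
  Bonds formed (products):
    C-C: 1 × 355 = 355
    C-F: 2 × 495 = 990
    C-H: 4 × 423 = 1692
    Σ(formed) = 3037 kJ
  ΔH_2 = 2442 − 3037 = −595 kJ
ΔH_1 − ΔH_2 = −3782 kJ, so reaction 1 has the more negative ΔH; |ΔH_1 − ΔH_2| = 3782 kJ.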